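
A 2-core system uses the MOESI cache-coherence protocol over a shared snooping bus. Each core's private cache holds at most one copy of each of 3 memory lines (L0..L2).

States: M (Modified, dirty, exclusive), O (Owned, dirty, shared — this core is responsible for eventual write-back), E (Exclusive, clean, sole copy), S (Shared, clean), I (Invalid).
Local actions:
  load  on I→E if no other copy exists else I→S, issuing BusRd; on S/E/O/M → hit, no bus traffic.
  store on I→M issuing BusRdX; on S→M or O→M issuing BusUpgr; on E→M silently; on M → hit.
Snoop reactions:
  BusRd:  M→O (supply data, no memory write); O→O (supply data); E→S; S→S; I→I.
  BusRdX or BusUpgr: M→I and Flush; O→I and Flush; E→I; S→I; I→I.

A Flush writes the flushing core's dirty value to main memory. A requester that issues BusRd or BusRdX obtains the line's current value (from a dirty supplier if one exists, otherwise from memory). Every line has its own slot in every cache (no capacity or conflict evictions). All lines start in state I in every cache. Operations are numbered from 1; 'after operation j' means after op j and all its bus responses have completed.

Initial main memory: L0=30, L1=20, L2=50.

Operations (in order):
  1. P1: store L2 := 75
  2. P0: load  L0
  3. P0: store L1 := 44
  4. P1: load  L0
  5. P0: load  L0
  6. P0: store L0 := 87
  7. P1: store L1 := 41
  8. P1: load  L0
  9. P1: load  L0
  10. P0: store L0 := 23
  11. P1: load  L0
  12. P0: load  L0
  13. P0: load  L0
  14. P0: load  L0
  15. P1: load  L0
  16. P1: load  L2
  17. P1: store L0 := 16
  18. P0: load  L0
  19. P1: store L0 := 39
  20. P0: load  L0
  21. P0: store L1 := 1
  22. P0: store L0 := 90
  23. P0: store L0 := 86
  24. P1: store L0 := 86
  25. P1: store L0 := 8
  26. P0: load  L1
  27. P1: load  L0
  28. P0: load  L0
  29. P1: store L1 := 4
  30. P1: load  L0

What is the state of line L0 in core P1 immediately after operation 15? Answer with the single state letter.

1. P1: store L2 := 75  bus=[BusRdX]  L2: P0=I P1=M  mem[L2]=50
2. P0: load  L0  bus=[BusRd]  L0: P0=E P1=I  mem[L0]=30
3. P0: store L1 := 44  bus=[BusRdX]  L1: P0=M P1=I  mem[L1]=20
4. P1: load  L0  bus=[BusRd]  L0: P0=S P1=S  mem[L0]=30
5. P0: load  L0  bus=[-]  L0: P0=S P1=S  mem[L0]=30
6. P0: store L0 := 87  bus=[BusUpgr]  L0: P0=M P1=I  mem[L0]=30
7. P1: store L1 := 41  bus=[BusRdX,Flush]  L1: P0=I P1=M  mem[L1]=44
8. P1: load  L0  bus=[BusRd]  L0: P0=O P1=S  mem[L0]=30
9. P1: load  L0  bus=[-]  L0: P0=O P1=S  mem[L0]=30
10. P0: store L0 := 23  bus=[BusUpgr]  L0: P0=M P1=I  mem[L0]=30
11. P1: load  L0  bus=[BusRd]  L0: P0=O P1=S  mem[L0]=30
12. P0: load  L0  bus=[-]  L0: P0=O P1=S  mem[L0]=30
13. P0: load  L0  bus=[-]  L0: P0=O P1=S  mem[L0]=30
14. P0: load  L0  bus=[-]  L0: P0=O P1=S  mem[L0]=30
15. P1: load  L0  bus=[-]  L0: P0=O P1=S  mem[L0]=30
16. P1: load  L2  bus=[-]  L2: P0=I P1=M  mem[L2]=50
17. P1: store L0 := 16  bus=[BusUpgr,Flush]  L0: P0=I P1=M  mem[L0]=23
18. P0: load  L0  bus=[BusRd]  L0: P0=S P1=O  mem[L0]=23
19. P1: store L0 := 39  bus=[BusUpgr]  L0: P0=I P1=M  mem[L0]=23
20. P0: load  L0  bus=[BusRd]  L0: P0=S P1=O  mem[L0]=23
21. P0: store L1 := 1  bus=[BusRdX,Flush]  L1: P0=M P1=I  mem[L1]=41
22. P0: store L0 := 90  bus=[BusUpgr,Flush]  L0: P0=M P1=I  mem[L0]=39
23. P0: store L0 := 86  bus=[-]  L0: P0=M P1=I  mem[L0]=39
24. P1: store L0 := 86  bus=[BusRdX,Flush]  L0: P0=I P1=M  mem[L0]=86
25. P1: store L0 := 8  bus=[-]  L0: P0=I P1=M  mem[L0]=86
26. P0: load  L1  bus=[-]  L1: P0=M P1=I  mem[L1]=41
27. P1: load  L0  bus=[-]  L0: P0=I P1=M  mem[L0]=86
28. P0: load  L0  bus=[BusRd]  L0: P0=S P1=O  mem[L0]=86
29. P1: store L1 := 4  bus=[BusRdX,Flush]  L1: P0=I P1=M  mem[L1]=1
30. P1: load  L0  bus=[-]  L0: P0=S P1=O  mem[L0]=86

state = S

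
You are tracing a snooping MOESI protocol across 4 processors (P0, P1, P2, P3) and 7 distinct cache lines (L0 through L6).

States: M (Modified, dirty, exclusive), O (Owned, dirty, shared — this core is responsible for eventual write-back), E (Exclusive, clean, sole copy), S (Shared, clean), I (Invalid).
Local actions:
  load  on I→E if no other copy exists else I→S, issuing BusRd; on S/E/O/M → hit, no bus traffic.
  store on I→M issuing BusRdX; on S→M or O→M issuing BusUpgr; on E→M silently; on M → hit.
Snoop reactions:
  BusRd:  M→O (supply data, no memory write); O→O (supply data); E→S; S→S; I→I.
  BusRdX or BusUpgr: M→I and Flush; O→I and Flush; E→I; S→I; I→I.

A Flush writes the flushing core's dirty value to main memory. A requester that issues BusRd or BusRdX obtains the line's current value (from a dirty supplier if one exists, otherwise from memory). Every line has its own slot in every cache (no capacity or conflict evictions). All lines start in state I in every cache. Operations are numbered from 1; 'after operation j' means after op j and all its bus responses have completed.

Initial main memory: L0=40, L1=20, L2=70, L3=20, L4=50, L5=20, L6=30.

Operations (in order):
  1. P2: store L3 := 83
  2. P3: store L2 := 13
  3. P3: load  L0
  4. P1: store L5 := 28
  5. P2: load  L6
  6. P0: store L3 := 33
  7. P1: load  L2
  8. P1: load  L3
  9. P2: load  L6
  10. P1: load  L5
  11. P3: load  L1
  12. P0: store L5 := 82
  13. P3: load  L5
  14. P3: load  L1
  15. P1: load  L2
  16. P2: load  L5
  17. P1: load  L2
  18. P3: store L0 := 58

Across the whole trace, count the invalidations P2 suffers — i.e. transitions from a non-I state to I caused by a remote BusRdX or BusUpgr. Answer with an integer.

1. P2: store L3 := 83  bus=[BusRdX]  L3: P0=I P1=I P2=M P3=I  mem[L3]=20
2. P3: store L2 := 13  bus=[BusRdX]  L2: P0=I P1=I P2=I P3=M  mem[L2]=70
3. P3: load  L0  bus=[BusRd]  L0: P0=I P1=I P2=I P3=E  mem[L0]=40
4. P1: store L5 := 28  bus=[BusRdX]  L5: P0=I P1=M P2=I P3=I  mem[L5]=20
5. P2: load  L6  bus=[BusRd]  L6: P0=I P1=I P2=E P3=I  mem[L6]=30
6. P0: store L3 := 33  bus=[BusRdX,Flush]  L3: P0=M P1=I P2=I P3=I  mem[L3]=83
7. P1: load  L2  bus=[BusRd]  L2: P0=I P1=S P2=I P3=O  mem[L2]=70
8. P1: load  L3  bus=[BusRd]  L3: P0=O P1=S P2=I P3=I  mem[L3]=83
9. P2: load  L6  bus=[-]  L6: P0=I P1=I P2=E P3=I  mem[L6]=30
10. P1: load  L5  bus=[-]  L5: P0=I P1=M P2=I P3=I  mem[L5]=20
11. P3: load  L1  bus=[BusRd]  L1: P0=I P1=I P2=I P3=E  mem[L1]=20
12. P0: store L5 := 82  bus=[BusRdX,Flush]  L5: P0=M P1=I P2=I P3=I  mem[L5]=28
13. P3: load  L5  bus=[BusRd]  L5: P0=O P1=I P2=I P3=S  mem[L5]=28
14. P3: load  L1  bus=[-]  L1: P0=I P1=I P2=I P3=E  mem[L1]=20
15. P1: load  L2  bus=[-]  L2: P0=I P1=S P2=I P3=O  mem[L2]=70
16. P2: load  L5  bus=[BusRd]  L5: P0=O P1=I P2=S P3=S  mem[L5]=28
17. P1: load  L2  bus=[-]  L2: P0=I P1=S P2=I P3=O  mem[L2]=70
18. P3: store L0 := 58  bus=[-]  L0: P0=I P1=I P2=I P3=M  mem[L0]=40

invalidations = 1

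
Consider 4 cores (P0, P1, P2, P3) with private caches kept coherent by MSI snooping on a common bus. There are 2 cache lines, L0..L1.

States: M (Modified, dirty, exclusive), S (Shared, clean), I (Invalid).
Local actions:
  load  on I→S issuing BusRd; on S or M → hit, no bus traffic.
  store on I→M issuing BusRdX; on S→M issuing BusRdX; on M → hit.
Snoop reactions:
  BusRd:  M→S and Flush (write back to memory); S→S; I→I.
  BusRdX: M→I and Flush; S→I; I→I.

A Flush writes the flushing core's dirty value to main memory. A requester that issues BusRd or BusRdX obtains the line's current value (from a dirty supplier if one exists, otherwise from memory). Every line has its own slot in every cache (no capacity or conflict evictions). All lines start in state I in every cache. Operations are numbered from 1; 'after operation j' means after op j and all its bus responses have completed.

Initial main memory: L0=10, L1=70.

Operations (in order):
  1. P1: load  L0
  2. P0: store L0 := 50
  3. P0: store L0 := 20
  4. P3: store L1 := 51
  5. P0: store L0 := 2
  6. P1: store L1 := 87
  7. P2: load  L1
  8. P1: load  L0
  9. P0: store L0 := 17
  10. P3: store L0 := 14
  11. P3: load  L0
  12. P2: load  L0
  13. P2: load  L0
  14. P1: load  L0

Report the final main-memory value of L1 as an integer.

memory[L1] = 87

  op1 P1: load  L0 → I/S/I/I on L0; bus BusRd; mem=10
  op2 P0: store L0 := 50 → M/I/I/I on L0; bus BusRdX; mem=10
  op3 P0: store L0 := 20 → M/I/I/I on L0; bus (none); mem=10
  op4 P3: store L1 := 51 → I/I/I/M on L1; bus BusRdX; mem=70
  op5 P0: store L0 := 2 → M/I/I/I on L0; bus (none); mem=10
  op6 P1: store L1 := 87 → I/M/I/I on L1; bus BusRdX Flush; mem=51
  op7 P2: load  L1 → I/S/S/I on L1; bus BusRd Flush; mem=87
  op8 P1: load  L0 → S/S/I/I on L0; bus BusRd Flush; mem=2
  op9 P0: store L0 := 17 → M/I/I/I on L0; bus BusRdX; mem=2
  op10 P3: store L0 := 14 → I/I/I/M on L0; bus BusRdX Flush; mem=17
  op11 P3: load  L0 → I/I/I/M on L0; bus (none); mem=17
  op12 P2: load  L0 → I/I/S/S on L0; bus BusRd Flush; mem=14
  op13 P2: load  L0 → I/I/S/S on L0; bus (none); mem=14
  op14 P1: load  L0 → I/S/S/S on L0; bus BusRd; mem=14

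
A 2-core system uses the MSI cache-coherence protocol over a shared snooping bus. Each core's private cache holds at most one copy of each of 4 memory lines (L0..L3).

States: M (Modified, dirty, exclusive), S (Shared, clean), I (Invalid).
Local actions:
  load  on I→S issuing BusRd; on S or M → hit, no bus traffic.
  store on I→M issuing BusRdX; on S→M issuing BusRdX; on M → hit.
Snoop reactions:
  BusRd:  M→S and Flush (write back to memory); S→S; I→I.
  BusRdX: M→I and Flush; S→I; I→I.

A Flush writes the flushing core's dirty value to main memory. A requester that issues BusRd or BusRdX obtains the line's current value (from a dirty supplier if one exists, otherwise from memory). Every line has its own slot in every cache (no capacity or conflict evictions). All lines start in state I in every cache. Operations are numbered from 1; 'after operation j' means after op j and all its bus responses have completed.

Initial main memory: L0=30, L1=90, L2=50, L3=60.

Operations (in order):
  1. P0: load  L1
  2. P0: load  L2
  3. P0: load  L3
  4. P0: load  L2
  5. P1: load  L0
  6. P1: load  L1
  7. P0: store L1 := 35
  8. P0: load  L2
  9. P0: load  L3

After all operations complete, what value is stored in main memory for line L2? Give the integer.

step 1: P0: load  L1  ⟶  SI  (L1)  txn=BusRd  M[L1]=90
step 2: P0: load  L2  ⟶  SI  (L2)  txn=BusRd  M[L2]=50
step 3: P0: load  L3  ⟶  SI  (L3)  txn=BusRd  M[L3]=60
step 4: P0: load  L2  ⟶  SI  (L2)  txn=∅  M[L2]=50
step 5: P1: load  L0  ⟶  IS  (L0)  txn=BusRd  M[L0]=30
step 6: P1: load  L1  ⟶  SS  (L1)  txn=BusRd  M[L1]=90
step 7: P0: store L1 := 35  ⟶  MI  (L1)  txn=BusRdX  M[L1]=90
step 8: P0: load  L2  ⟶  SI  (L2)  txn=∅  M[L2]=50
step 9: P0: load  L3  ⟶  SI  (L3)  txn=∅  M[L3]=60

memory[L2] = 50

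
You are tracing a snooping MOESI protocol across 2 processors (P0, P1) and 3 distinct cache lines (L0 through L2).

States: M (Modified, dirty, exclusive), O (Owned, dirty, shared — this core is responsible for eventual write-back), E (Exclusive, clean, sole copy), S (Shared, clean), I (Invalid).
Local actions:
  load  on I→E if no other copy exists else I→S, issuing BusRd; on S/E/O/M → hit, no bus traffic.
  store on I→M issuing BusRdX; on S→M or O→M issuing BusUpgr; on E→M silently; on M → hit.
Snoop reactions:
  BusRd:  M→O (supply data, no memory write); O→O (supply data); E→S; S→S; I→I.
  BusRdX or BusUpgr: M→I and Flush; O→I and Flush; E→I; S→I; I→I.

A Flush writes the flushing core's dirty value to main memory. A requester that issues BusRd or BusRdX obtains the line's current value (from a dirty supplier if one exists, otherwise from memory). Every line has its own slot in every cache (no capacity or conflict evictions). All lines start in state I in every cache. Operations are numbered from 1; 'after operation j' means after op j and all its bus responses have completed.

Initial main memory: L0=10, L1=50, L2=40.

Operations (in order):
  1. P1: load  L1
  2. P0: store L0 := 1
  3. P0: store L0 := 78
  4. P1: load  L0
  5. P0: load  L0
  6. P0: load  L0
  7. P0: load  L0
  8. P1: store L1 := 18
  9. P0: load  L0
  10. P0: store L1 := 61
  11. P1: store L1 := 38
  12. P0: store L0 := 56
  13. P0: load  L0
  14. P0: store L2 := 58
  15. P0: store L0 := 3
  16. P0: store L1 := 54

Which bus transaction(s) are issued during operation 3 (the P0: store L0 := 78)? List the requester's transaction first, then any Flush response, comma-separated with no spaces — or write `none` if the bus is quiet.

bus = none

1. P1: load  L1  bus=[BusRd]  L1: P0=I P1=E  mem[L1]=50
2. P0: store L0 := 1  bus=[BusRdX]  L0: P0=M P1=I  mem[L0]=10
3. P0: store L0 := 78  bus=[-]  L0: P0=M P1=I  mem[L0]=10
4. P1: load  L0  bus=[BusRd]  L0: P0=O P1=S  mem[L0]=10
5. P0: load  L0  bus=[-]  L0: P0=O P1=S  mem[L0]=10
6. P0: load  L0  bus=[-]  L0: P0=O P1=S  mem[L0]=10
7. P0: load  L0  bus=[-]  L0: P0=O P1=S  mem[L0]=10
8. P1: store L1 := 18  bus=[-]  L1: P0=I P1=M  mem[L1]=50
9. P0: load  L0  bus=[-]  L0: P0=O P1=S  mem[L0]=10
10. P0: store L1 := 61  bus=[BusRdX,Flush]  L1: P0=M P1=I  mem[L1]=18
11. P1: store L1 := 38  bus=[BusRdX,Flush]  L1: P0=I P1=M  mem[L1]=61
12. P0: store L0 := 56  bus=[BusUpgr]  L0: P0=M P1=I  mem[L0]=10
13. P0: load  L0  bus=[-]  L0: P0=M P1=I  mem[L0]=10
14. P0: store L2 := 58  bus=[BusRdX]  L2: P0=M P1=I  mem[L2]=40
15. P0: store L0 := 3  bus=[-]  L0: P0=M P1=I  mem[L0]=10
16. P0: store L1 := 54  bus=[BusRdX,Flush]  L1: P0=M P1=I  mem[L1]=38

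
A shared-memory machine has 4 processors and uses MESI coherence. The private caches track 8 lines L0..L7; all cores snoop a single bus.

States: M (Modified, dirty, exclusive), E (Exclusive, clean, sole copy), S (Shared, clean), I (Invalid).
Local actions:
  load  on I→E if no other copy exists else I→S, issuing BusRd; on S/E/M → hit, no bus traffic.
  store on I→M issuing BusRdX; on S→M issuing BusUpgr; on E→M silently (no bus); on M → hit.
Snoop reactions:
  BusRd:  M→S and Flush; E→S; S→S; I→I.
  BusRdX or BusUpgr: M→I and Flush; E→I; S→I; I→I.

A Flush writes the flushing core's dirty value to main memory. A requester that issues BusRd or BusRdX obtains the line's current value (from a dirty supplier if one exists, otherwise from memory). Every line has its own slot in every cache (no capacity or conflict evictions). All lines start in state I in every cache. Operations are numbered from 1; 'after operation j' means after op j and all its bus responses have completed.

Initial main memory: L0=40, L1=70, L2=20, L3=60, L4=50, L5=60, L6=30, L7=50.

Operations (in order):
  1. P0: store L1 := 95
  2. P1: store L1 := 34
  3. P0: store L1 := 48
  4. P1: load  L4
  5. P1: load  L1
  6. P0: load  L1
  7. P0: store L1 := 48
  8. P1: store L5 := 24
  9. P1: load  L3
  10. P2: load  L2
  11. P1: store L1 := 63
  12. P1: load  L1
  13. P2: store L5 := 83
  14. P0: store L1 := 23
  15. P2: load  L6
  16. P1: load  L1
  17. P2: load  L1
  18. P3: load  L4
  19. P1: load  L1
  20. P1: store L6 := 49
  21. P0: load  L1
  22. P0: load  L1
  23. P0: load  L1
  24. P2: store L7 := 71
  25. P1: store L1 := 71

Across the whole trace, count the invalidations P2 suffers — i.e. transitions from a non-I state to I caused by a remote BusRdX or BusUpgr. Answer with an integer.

invalidations = 2

step 1: P0: store L1 := 95  ⟶  MIII  (L1)  txn=BusRdX  M[L1]=70
step 2: P1: store L1 := 34  ⟶  IMII  (L1)  txn=BusRdX+Flush  M[L1]=95
step 3: P0: store L1 := 48  ⟶  MIII  (L1)  txn=BusRdX+Flush  M[L1]=34
step 4: P1: load  L4  ⟶  IEII  (L4)  txn=BusRd  M[L4]=50
step 5: P1: load  L1  ⟶  SSII  (L1)  txn=BusRd+Flush  M[L1]=48
step 6: P0: load  L1  ⟶  SSII  (L1)  txn=∅  M[L1]=48
step 7: P0: store L1 := 48  ⟶  MIII  (L1)  txn=BusUpgr  M[L1]=48
step 8: P1: store L5 := 24  ⟶  IMII  (L5)  txn=BusRdX  M[L5]=60
step 9: P1: load  L3  ⟶  IEII  (L3)  txn=BusRd  M[L3]=60
step 10: P2: load  L2  ⟶  IIEI  (L2)  txn=BusRd  M[L2]=20
step 11: P1: store L1 := 63  ⟶  IMII  (L1)  txn=BusRdX+Flush  M[L1]=48
step 12: P1: load  L1  ⟶  IMII  (L1)  txn=∅  M[L1]=48
step 13: P2: store L5 := 83  ⟶  IIMI  (L5)  txn=BusRdX+Flush  M[L5]=24
step 14: P0: store L1 := 23  ⟶  MIII  (L1)  txn=BusRdX+Flush  M[L1]=63
step 15: P2: load  L6  ⟶  IIEI  (L6)  txn=BusRd  M[L6]=30
step 16: P1: load  L1  ⟶  SSII  (L1)  txn=BusRd+Flush  M[L1]=23
step 17: P2: load  L1  ⟶  SSSI  (L1)  txn=BusRd  M[L1]=23
step 18: P3: load  L4  ⟶  ISIS  (L4)  txn=BusRd  M[L4]=50
step 19: P1: load  L1  ⟶  SSSI  (L1)  txn=∅  M[L1]=23
step 20: P1: store L6 := 49  ⟶  IMII  (L6)  txn=BusRdX  M[L6]=30
step 21: P0: load  L1  ⟶  SSSI  (L1)  txn=∅  M[L1]=23
step 22: P0: load  L1  ⟶  SSSI  (L1)  txn=∅  M[L1]=23
step 23: P0: load  L1  ⟶  SSSI  (L1)  txn=∅  M[L1]=23
step 24: P2: store L7 := 71  ⟶  IIMI  (L7)  txn=BusRdX  M[L7]=50
step 25: P1: store L1 := 71  ⟶  IMII  (L1)  txn=BusUpgr  M[L1]=23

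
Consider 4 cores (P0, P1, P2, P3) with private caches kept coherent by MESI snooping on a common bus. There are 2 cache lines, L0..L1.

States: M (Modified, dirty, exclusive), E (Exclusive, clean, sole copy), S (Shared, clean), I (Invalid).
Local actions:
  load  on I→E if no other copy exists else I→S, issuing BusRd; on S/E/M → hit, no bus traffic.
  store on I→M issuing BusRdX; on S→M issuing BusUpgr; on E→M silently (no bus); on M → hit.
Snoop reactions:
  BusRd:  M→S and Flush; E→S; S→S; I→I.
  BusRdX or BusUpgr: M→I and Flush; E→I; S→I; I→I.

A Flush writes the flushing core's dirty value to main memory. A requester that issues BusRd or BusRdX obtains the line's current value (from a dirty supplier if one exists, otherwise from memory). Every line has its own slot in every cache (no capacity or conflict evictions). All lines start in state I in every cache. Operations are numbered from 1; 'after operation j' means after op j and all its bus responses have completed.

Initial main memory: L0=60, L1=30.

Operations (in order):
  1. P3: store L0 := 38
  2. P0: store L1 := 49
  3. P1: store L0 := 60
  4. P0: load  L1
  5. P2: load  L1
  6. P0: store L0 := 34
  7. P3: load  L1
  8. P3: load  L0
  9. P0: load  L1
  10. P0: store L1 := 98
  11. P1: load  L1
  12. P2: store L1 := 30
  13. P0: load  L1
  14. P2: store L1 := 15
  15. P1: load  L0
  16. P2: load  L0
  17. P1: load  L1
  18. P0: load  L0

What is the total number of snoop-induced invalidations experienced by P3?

invalidations = 2

  op1 P3: store L0 := 38 → I/I/I/M on L0; bus BusRdX; mem=60
  op2 P0: store L1 := 49 → M/I/I/I on L1; bus BusRdX; mem=30
  op3 P1: store L0 := 60 → I/M/I/I on L0; bus BusRdX Flush; mem=38
  op4 P0: load  L1 → M/I/I/I on L1; bus (none); mem=30
  op5 P2: load  L1 → S/I/S/I on L1; bus BusRd Flush; mem=49
  op6 P0: store L0 := 34 → M/I/I/I on L0; bus BusRdX Flush; mem=60
  op7 P3: load  L1 → S/I/S/S on L1; bus BusRd; mem=49
  op8 P3: load  L0 → S/I/I/S on L0; bus BusRd Flush; mem=34
  op9 P0: load  L1 → S/I/S/S on L1; bus (none); mem=49
  op10 P0: store L1 := 98 → M/I/I/I on L1; bus BusUpgr; mem=49
  op11 P1: load  L1 → S/S/I/I on L1; bus BusRd Flush; mem=98
  op12 P2: store L1 := 30 → I/I/M/I on L1; bus BusRdX; mem=98
  op13 P0: load  L1 → S/I/S/I on L1; bus BusRd Flush; mem=30
  op14 P2: store L1 := 15 → I/I/M/I on L1; bus BusUpgr; mem=30
  op15 P1: load  L0 → S/S/I/S on L0; bus BusRd; mem=34
  op16 P2: load  L0 → S/S/S/S on L0; bus BusRd; mem=34
  op17 P1: load  L1 → I/S/S/I on L1; bus BusRd Flush; mem=15
  op18 P0: load  L0 → S/S/S/S on L0; bus (none); mem=34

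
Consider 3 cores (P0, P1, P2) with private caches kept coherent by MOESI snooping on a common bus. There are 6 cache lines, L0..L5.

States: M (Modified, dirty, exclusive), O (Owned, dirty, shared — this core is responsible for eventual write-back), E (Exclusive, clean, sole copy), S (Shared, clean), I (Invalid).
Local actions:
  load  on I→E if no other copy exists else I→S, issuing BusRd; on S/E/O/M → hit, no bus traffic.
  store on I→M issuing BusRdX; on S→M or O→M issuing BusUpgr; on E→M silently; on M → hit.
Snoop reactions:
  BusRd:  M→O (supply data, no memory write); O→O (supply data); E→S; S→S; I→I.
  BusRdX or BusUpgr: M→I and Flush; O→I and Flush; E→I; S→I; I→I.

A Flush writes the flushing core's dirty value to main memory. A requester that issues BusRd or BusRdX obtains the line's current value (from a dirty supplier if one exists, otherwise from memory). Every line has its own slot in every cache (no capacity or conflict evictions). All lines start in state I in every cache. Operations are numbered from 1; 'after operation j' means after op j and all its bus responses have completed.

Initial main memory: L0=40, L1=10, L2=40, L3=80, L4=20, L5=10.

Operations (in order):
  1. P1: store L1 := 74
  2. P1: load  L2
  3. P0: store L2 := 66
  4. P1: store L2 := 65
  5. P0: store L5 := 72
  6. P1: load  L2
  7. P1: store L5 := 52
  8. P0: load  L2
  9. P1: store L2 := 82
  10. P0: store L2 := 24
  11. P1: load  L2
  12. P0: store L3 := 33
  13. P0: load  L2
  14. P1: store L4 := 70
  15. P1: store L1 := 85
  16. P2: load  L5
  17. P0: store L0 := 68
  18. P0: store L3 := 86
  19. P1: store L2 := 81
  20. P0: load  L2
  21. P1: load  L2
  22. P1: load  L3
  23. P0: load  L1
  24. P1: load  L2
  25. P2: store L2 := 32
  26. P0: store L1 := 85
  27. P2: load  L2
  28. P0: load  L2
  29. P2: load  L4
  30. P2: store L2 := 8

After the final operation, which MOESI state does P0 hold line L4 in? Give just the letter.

state = I

step 1: P1: store L1 := 74  ⟶  IMI  (L1)  txn=BusRdX  M[L1]=10
step 2: P1: load  L2  ⟶  IEI  (L2)  txn=BusRd  M[L2]=40
step 3: P0: store L2 := 66  ⟶  MII  (L2)  txn=BusRdX  M[L2]=40
step 4: P1: store L2 := 65  ⟶  IMI  (L2)  txn=BusRdX+Flush  M[L2]=66
step 5: P0: store L5 := 72  ⟶  MII  (L5)  txn=BusRdX  M[L5]=10
step 6: P1: load  L2  ⟶  IMI  (L2)  txn=∅  M[L2]=66
step 7: P1: store L5 := 52  ⟶  IMI  (L5)  txn=BusRdX+Flush  M[L5]=72
step 8: P0: load  L2  ⟶  SOI  (L2)  txn=BusRd  M[L2]=66
step 9: P1: store L2 := 82  ⟶  IMI  (L2)  txn=BusUpgr  M[L2]=66
step 10: P0: store L2 := 24  ⟶  MII  (L2)  txn=BusRdX+Flush  M[L2]=82
step 11: P1: load  L2  ⟶  OSI  (L2)  txn=BusRd  M[L2]=82
step 12: P0: store L3 := 33  ⟶  MII  (L3)  txn=BusRdX  M[L3]=80
step 13: P0: load  L2  ⟶  OSI  (L2)  txn=∅  M[L2]=82
step 14: P1: store L4 := 70  ⟶  IMI  (L4)  txn=BusRdX  M[L4]=20
step 15: P1: store L1 := 85  ⟶  IMI  (L1)  txn=∅  M[L1]=10
step 16: P2: load  L5  ⟶  IOS  (L5)  txn=BusRd  M[L5]=72
step 17: P0: store L0 := 68  ⟶  MII  (L0)  txn=BusRdX  M[L0]=40
step 18: P0: store L3 := 86  ⟶  MII  (L3)  txn=∅  M[L3]=80
step 19: P1: store L2 := 81  ⟶  IMI  (L2)  txn=BusUpgr+Flush  M[L2]=24
step 20: P0: load  L2  ⟶  SOI  (L2)  txn=BusRd  M[L2]=24
step 21: P1: load  L2  ⟶  SOI  (L2)  txn=∅  M[L2]=24
step 22: P1: load  L3  ⟶  OSI  (L3)  txn=BusRd  M[L3]=80
step 23: P0: load  L1  ⟶  SOI  (L1)  txn=BusRd  M[L1]=10
step 24: P1: load  L2  ⟶  SOI  (L2)  txn=∅  M[L2]=24
step 25: P2: store L2 := 32  ⟶  IIM  (L2)  txn=BusRdX+Flush  M[L2]=81
step 26: P0: store L1 := 85  ⟶  MII  (L1)  txn=BusUpgr+Flush  M[L1]=85
step 27: P2: load  L2  ⟶  IIM  (L2)  txn=∅  M[L2]=81
step 28: P0: load  L2  ⟶  SIO  (L2)  txn=BusRd  M[L2]=81
step 29: P2: load  L4  ⟶  IOS  (L4)  txn=BusRd  M[L4]=20
step 30: P2: store L2 := 8  ⟶  IIM  (L2)  txn=BusUpgr  M[L2]=81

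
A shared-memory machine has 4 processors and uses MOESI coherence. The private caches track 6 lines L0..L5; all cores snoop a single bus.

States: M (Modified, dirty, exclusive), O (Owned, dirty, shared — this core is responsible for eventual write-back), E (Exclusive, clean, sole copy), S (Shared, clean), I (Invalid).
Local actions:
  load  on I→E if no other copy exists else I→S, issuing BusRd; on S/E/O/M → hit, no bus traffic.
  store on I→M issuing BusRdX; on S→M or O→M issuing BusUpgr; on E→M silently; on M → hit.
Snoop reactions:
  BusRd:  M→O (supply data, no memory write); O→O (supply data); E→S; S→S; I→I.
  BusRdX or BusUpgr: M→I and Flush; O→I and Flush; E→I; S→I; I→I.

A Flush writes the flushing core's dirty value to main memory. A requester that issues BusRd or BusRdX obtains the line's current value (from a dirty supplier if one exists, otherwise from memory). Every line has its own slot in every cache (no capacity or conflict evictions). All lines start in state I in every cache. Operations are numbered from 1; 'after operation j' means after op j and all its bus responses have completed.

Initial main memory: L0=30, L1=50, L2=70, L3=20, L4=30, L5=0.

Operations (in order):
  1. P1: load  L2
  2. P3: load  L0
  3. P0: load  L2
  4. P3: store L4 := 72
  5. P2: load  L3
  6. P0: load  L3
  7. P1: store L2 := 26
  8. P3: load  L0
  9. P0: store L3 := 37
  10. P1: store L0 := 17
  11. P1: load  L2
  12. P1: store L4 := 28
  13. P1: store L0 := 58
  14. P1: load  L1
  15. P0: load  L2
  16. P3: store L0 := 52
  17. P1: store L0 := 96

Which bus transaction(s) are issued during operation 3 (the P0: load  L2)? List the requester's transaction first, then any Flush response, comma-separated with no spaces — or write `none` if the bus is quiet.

bus = BusRd

[1] P1: load  L2 | P0:I, P1:E(70), P2:I, P3:I | bus: BusRd
[2] P3: load  L0 | P0:I, P1:I, P2:I, P3:E(30) | bus: BusRd
[3] P0: load  L2 | P0:S(70), P1:S(70), P2:I, P3:I | bus: BusRd
[4] P3: store L4 := 72 | P0:I, P1:I, P2:I, P3:M(72) | bus: BusRdX
[5] P2: load  L3 | P0:I, P1:I, P2:E(20), P3:I | bus: BusRd
[6] P0: load  L3 | P0:S(20), P1:I, P2:S(20), P3:I | bus: BusRd
[7] P1: store L2 := 26 | P0:I, P1:M(26), P2:I, P3:I | bus: BusUpgr
[8] P3: load  L0 | P0:I, P1:I, P2:I, P3:E(30) | bus: none
[9] P0: store L3 := 37 | P0:M(37), P1:I, P2:I, P3:I | bus: BusUpgr
[10] P1: store L0 := 17 | P0:I, P1:M(17), P2:I, P3:I | bus: BusRdX
[11] P1: load  L2 | P0:I, P1:M(26), P2:I, P3:I | bus: none
[12] P1: store L4 := 28 | P0:I, P1:M(28), P2:I, P3:I | bus: BusRdX,Flush
[13] P1: store L0 := 58 | P0:I, P1:M(58), P2:I, P3:I | bus: none
[14] P1: load  L1 | P0:I, P1:E(50), P2:I, P3:I | bus: BusRd
[15] P0: load  L2 | P0:S(26), P1:O(26), P2:I, P3:I | bus: BusRd
[16] P3: store L0 := 52 | P0:I, P1:I, P2:I, P3:M(52) | bus: BusRdX,Flush
[17] P1: store L0 := 96 | P0:I, P1:M(96), P2:I, P3:I | bus: BusRdX,Flush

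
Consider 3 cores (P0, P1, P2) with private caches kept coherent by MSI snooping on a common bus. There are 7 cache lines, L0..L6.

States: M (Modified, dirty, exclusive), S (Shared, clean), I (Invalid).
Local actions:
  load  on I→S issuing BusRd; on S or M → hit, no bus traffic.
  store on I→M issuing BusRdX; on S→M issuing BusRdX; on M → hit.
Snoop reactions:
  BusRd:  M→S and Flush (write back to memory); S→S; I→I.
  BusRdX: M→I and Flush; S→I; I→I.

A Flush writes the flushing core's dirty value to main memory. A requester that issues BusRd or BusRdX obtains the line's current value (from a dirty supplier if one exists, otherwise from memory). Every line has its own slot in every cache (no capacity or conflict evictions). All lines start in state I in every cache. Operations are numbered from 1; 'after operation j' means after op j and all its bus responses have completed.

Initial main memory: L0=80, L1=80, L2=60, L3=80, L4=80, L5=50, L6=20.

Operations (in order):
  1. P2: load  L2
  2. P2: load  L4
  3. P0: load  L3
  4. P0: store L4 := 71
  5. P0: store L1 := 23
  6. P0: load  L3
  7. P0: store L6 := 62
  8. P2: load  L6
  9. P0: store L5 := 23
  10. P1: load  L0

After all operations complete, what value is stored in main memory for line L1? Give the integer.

memory[L1] = 80

step 1: P2: load  L2  ⟶  IIS  (L2)  txn=BusRd  M[L2]=60
step 2: P2: load  L4  ⟶  IIS  (L4)  txn=BusRd  M[L4]=80
step 3: P0: load  L3  ⟶  SII  (L3)  txn=BusRd  M[L3]=80
step 4: P0: store L4 := 71  ⟶  MII  (L4)  txn=BusRdX  M[L4]=80
step 5: P0: store L1 := 23  ⟶  MII  (L1)  txn=BusRdX  M[L1]=80
step 6: P0: load  L3  ⟶  SII  (L3)  txn=∅  M[L3]=80
step 7: P0: store L6 := 62  ⟶  MII  (L6)  txn=BusRdX  M[L6]=20
step 8: P2: load  L6  ⟶  SIS  (L6)  txn=BusRd+Flush  M[L6]=62
step 9: P0: store L5 := 23  ⟶  MII  (L5)  txn=BusRdX  M[L5]=50
step 10: P1: load  L0  ⟶  ISI  (L0)  txn=BusRd  M[L0]=80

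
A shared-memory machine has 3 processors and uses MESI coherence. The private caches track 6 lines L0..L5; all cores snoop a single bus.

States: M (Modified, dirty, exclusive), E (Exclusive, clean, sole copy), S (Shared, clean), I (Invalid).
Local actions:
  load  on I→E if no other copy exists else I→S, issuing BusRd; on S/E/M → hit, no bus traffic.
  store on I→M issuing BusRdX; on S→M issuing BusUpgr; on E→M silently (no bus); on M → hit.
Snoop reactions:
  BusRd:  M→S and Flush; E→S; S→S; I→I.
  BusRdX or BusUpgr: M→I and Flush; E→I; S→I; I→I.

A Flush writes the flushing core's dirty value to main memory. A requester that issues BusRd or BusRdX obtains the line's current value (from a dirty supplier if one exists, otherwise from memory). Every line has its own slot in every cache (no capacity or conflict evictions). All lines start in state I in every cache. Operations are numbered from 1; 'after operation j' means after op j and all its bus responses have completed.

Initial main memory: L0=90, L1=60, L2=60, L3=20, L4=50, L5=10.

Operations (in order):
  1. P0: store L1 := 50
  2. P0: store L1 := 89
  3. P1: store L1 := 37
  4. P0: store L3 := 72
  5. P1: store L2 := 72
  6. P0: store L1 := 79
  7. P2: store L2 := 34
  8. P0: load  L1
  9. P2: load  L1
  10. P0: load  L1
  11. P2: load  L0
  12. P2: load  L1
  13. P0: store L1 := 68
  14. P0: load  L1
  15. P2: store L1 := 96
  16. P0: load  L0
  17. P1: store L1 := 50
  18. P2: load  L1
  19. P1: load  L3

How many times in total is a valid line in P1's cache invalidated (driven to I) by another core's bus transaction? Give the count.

[1] P0: store L1 := 50 | P0:M(50), P1:I, P2:I | bus: BusRdX
[2] P0: store L1 := 89 | P0:M(89), P1:I, P2:I | bus: none
[3] P1: store L1 := 37 | P0:I, P1:M(37), P2:I | bus: BusRdX,Flush
[4] P0: store L3 := 72 | P0:M(72), P1:I, P2:I | bus: BusRdX
[5] P1: store L2 := 72 | P0:I, P1:M(72), P2:I | bus: BusRdX
[6] P0: store L1 := 79 | P0:M(79), P1:I, P2:I | bus: BusRdX,Flush
[7] P2: store L2 := 34 | P0:I, P1:I, P2:M(34) | bus: BusRdX,Flush
[8] P0: load  L1 | P0:M(79), P1:I, P2:I | bus: none
[9] P2: load  L1 | P0:S(79), P1:I, P2:S(79) | bus: BusRd,Flush
[10] P0: load  L1 | P0:S(79), P1:I, P2:S(79) | bus: none
[11] P2: load  L0 | P0:I, P1:I, P2:E(90) | bus: BusRd
[12] P2: load  L1 | P0:S(79), P1:I, P2:S(79) | bus: none
[13] P0: store L1 := 68 | P0:M(68), P1:I, P2:I | bus: BusUpgr
[14] P0: load  L1 | P0:M(68), P1:I, P2:I | bus: none
[15] P2: store L1 := 96 | P0:I, P1:I, P2:M(96) | bus: BusRdX,Flush
[16] P0: load  L0 | P0:S(90), P1:I, P2:S(90) | bus: BusRd
[17] P1: store L1 := 50 | P0:I, P1:M(50), P2:I | bus: BusRdX,Flush
[18] P2: load  L1 | P0:I, P1:S(50), P2:S(50) | bus: BusRd,Flush
[19] P1: load  L3 | P0:S(72), P1:S(72), P2:I | bus: BusRd,Flush

invalidations = 2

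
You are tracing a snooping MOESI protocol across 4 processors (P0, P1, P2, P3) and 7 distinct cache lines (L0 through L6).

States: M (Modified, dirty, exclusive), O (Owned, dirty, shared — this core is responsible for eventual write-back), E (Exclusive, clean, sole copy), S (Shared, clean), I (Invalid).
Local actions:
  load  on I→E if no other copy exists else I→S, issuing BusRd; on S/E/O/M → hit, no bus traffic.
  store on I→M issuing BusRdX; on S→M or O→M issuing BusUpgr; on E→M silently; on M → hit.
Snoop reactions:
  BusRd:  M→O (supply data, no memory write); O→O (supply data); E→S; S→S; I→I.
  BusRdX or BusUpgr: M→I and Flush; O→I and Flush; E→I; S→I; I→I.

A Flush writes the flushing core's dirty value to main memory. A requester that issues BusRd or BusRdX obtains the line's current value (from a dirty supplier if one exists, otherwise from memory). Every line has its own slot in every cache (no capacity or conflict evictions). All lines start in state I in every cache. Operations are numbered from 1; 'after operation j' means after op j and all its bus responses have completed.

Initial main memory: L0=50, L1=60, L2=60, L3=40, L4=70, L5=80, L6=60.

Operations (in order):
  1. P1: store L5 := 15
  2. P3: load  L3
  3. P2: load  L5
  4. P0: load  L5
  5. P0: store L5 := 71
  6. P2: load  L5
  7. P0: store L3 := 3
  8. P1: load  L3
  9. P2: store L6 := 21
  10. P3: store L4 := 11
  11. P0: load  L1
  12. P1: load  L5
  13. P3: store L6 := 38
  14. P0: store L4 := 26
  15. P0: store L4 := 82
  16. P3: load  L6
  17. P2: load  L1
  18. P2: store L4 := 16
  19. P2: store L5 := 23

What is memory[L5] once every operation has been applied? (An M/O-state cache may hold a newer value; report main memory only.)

memory[L5] = 71

step 1: P1: store L5 := 15  ⟶  IMII  (L5)  txn=BusRdX  M[L5]=80
step 2: P3: load  L3  ⟶  IIIE  (L3)  txn=BusRd  M[L3]=40
step 3: P2: load  L5  ⟶  IOSI  (L5)  txn=BusRd  M[L5]=80
step 4: P0: load  L5  ⟶  SOSI  (L5)  txn=BusRd  M[L5]=80
step 5: P0: store L5 := 71  ⟶  MIII  (L5)  txn=BusUpgr+Flush  M[L5]=15
step 6: P2: load  L5  ⟶  OISI  (L5)  txn=BusRd  M[L5]=15
step 7: P0: store L3 := 3  ⟶  MIII  (L3)  txn=BusRdX  M[L3]=40
step 8: P1: load  L3  ⟶  OSII  (L3)  txn=BusRd  M[L3]=40
step 9: P2: store L6 := 21  ⟶  IIMI  (L6)  txn=BusRdX  M[L6]=60
step 10: P3: store L4 := 11  ⟶  IIIM  (L4)  txn=BusRdX  M[L4]=70
step 11: P0: load  L1  ⟶  EIII  (L1)  txn=BusRd  M[L1]=60
step 12: P1: load  L5  ⟶  OSSI  (L5)  txn=BusRd  M[L5]=15
step 13: P3: store L6 := 38  ⟶  IIIM  (L6)  txn=BusRdX+Flush  M[L6]=21
step 14: P0: store L4 := 26  ⟶  MIII  (L4)  txn=BusRdX+Flush  M[L4]=11
step 15: P0: store L4 := 82  ⟶  MIII  (L4)  txn=∅  M[L4]=11
step 16: P3: load  L6  ⟶  IIIM  (L6)  txn=∅  M[L6]=21
step 17: P2: load  L1  ⟶  SISI  (L1)  txn=BusRd  M[L1]=60
step 18: P2: store L4 := 16  ⟶  IIMI  (L4)  txn=BusRdX+Flush  M[L4]=82
step 19: P2: store L5 := 23  ⟶  IIMI  (L5)  txn=BusUpgr+Flush  M[L5]=71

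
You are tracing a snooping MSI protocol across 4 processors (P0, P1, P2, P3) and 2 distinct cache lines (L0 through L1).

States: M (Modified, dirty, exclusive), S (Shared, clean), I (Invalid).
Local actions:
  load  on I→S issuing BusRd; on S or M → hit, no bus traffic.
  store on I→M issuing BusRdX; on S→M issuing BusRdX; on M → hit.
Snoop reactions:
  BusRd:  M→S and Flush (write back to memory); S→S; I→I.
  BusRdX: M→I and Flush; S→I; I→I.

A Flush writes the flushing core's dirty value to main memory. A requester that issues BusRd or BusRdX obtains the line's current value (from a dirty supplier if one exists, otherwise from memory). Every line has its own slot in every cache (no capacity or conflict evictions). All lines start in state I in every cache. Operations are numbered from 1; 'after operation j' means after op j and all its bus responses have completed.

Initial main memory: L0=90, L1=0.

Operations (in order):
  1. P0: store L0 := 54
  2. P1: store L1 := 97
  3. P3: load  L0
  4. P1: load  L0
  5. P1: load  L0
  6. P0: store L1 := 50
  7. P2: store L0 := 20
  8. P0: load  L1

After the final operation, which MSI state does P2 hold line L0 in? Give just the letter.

state = M

step 1: P0: store L0 := 54  ⟶  MIII  (L0)  txn=BusRdX  M[L0]=90
step 2: P1: store L1 := 97  ⟶  IMII  (L1)  txn=BusRdX  M[L1]=0
step 3: P3: load  L0  ⟶  SIIS  (L0)  txn=BusRd+Flush  M[L0]=54
step 4: P1: load  L0  ⟶  SSIS  (L0)  txn=BusRd  M[L0]=54
step 5: P1: load  L0  ⟶  SSIS  (L0)  txn=∅  M[L0]=54
step 6: P0: store L1 := 50  ⟶  MIII  (L1)  txn=BusRdX+Flush  M[L1]=97
step 7: P2: store L0 := 20  ⟶  IIMI  (L0)  txn=BusRdX  M[L0]=54
step 8: P0: load  L1  ⟶  MIII  (L1)  txn=∅  M[L1]=97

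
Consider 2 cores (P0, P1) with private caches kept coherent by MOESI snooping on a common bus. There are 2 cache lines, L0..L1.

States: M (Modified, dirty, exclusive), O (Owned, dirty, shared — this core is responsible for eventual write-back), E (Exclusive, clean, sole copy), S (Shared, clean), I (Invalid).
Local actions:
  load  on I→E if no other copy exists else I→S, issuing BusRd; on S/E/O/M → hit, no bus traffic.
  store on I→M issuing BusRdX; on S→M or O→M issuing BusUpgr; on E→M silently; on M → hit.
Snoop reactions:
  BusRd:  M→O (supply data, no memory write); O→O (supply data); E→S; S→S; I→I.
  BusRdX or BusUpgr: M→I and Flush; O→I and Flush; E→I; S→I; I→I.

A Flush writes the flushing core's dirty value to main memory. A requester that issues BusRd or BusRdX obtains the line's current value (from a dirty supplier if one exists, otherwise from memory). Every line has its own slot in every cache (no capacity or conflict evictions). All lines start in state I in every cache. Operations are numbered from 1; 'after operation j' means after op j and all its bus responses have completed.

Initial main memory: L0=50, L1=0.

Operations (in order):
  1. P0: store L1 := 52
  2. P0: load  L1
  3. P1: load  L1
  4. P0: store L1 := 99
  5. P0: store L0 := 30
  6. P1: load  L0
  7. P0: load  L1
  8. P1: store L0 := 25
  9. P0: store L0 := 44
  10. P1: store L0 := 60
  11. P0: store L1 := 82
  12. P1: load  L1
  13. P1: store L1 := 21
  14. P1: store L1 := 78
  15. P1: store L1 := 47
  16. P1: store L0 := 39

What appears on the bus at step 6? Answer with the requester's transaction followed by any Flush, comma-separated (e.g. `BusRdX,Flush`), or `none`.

1. P0: store L1 := 52  bus=[BusRdX]  L1: P0=M P1=I  mem[L1]=0
2. P0: load  L1  bus=[-]  L1: P0=M P1=I  mem[L1]=0
3. P1: load  L1  bus=[BusRd]  L1: P0=O P1=S  mem[L1]=0
4. P0: store L1 := 99  bus=[BusUpgr]  L1: P0=M P1=I  mem[L1]=0
5. P0: store L0 := 30  bus=[BusRdX]  L0: P0=M P1=I  mem[L0]=50
6. P1: load  L0  bus=[BusRd]  L0: P0=O P1=S  mem[L0]=50
7. P0: load  L1  bus=[-]  L1: P0=M P1=I  mem[L1]=0
8. P1: store L0 := 25  bus=[BusUpgr,Flush]  L0: P0=I P1=M  mem[L0]=30
9. P0: store L0 := 44  bus=[BusRdX,Flush]  L0: P0=M P1=I  mem[L0]=25
10. P1: store L0 := 60  bus=[BusRdX,Flush]  L0: P0=I P1=M  mem[L0]=44
11. P0: store L1 := 82  bus=[-]  L1: P0=M P1=I  mem[L1]=0
12. P1: load  L1  bus=[BusRd]  L1: P0=O P1=S  mem[L1]=0
13. P1: store L1 := 21  bus=[BusUpgr,Flush]  L1: P0=I P1=M  mem[L1]=82
14. P1: store L1 := 78  bus=[-]  L1: P0=I P1=M  mem[L1]=82
15. P1: store L1 := 47  bus=[-]  L1: P0=I P1=M  mem[L1]=82
16. P1: store L0 := 39  bus=[-]  L0: P0=I P1=M  mem[L0]=44

bus = BusRd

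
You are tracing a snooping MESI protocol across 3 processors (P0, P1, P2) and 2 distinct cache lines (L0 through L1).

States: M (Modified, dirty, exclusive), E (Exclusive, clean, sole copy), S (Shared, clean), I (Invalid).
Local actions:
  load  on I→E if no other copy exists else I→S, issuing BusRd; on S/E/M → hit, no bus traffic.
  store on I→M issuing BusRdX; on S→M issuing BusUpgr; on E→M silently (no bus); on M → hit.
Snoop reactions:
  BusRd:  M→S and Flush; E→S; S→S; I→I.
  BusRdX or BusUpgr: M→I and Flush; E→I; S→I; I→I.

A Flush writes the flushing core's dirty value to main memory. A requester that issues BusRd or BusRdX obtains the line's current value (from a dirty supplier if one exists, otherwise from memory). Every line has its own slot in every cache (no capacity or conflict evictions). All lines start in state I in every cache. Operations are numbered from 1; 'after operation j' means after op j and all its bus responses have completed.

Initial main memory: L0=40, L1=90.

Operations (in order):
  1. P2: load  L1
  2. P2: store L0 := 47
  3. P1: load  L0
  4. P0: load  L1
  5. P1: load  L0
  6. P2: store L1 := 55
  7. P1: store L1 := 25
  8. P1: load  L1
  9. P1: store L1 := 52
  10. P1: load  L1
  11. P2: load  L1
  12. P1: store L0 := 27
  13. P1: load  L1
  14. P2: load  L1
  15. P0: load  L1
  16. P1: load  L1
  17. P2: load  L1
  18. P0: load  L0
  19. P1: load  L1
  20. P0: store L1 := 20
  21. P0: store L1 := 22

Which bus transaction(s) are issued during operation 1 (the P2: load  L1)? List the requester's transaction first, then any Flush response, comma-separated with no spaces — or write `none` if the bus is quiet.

1. P2: load  L1  bus=[BusRd]  L1: P0=I P1=I P2=E  mem[L1]=90
2. P2: store L0 := 47  bus=[BusRdX]  L0: P0=I P1=I P2=M  mem[L0]=40
3. P1: load  L0  bus=[BusRd,Flush]  L0: P0=I P1=S P2=S  mem[L0]=47
4. P0: load  L1  bus=[BusRd]  L1: P0=S P1=I P2=S  mem[L1]=90
5. P1: load  L0  bus=[-]  L0: P0=I P1=S P2=S  mem[L0]=47
6. P2: store L1 := 55  bus=[BusUpgr]  L1: P0=I P1=I P2=M  mem[L1]=90
7. P1: store L1 := 25  bus=[BusRdX,Flush]  L1: P0=I P1=M P2=I  mem[L1]=55
8. P1: load  L1  bus=[-]  L1: P0=I P1=M P2=I  mem[L1]=55
9. P1: store L1 := 52  bus=[-]  L1: P0=I P1=M P2=I  mem[L1]=55
10. P1: load  L1  bus=[-]  L1: P0=I P1=M P2=I  mem[L1]=55
11. P2: load  L1  bus=[BusRd,Flush]  L1: P0=I P1=S P2=S  mem[L1]=52
12. P1: store L0 := 27  bus=[BusUpgr]  L0: P0=I P1=M P2=I  mem[L0]=47
13. P1: load  L1  bus=[-]  L1: P0=I P1=S P2=S  mem[L1]=52
14. P2: load  L1  bus=[-]  L1: P0=I P1=S P2=S  mem[L1]=52
15. P0: load  L1  bus=[BusRd]  L1: P0=S P1=S P2=S  mem[L1]=52
16. P1: load  L1  bus=[-]  L1: P0=S P1=S P2=S  mem[L1]=52
17. P2: load  L1  bus=[-]  L1: P0=S P1=S P2=S  mem[L1]=52
18. P0: load  L0  bus=[BusRd,Flush]  L0: P0=S P1=S P2=I  mem[L0]=27
19. P1: load  L1  bus=[-]  L1: P0=S P1=S P2=S  mem[L1]=52
20. P0: store L1 := 20  bus=[BusUpgr]  L1: P0=M P1=I P2=I  mem[L1]=52
21. P0: store L1 := 22  bus=[-]  L1: P0=M P1=I P2=I  mem[L1]=52

bus = BusRd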